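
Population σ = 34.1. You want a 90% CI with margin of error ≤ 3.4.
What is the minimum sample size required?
n ≥ 273

For margin E ≤ 3.4:
n ≥ (z* · σ / E)²
n ≥ (1.645 · 34.1 / 3.4)²
n ≥ 272.20

Minimum n = 273 (rounding up)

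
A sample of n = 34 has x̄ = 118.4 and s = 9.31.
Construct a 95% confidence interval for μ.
(115.15, 121.65)

t-interval (σ unknown):
df = n - 1 = 33
t* = 2.035 for 95% confidence

Margin of error = t* · s/√n = 2.035 · 9.31/√34 = 3.25

CI: (115.15, 121.65)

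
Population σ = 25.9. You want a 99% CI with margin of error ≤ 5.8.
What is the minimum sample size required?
n ≥ 133

For margin E ≤ 5.8:
n ≥ (z* · σ / E)²
n ≥ (2.576 · 25.9 / 5.8)²
n ≥ 132.32

Minimum n = 133 (rounding up)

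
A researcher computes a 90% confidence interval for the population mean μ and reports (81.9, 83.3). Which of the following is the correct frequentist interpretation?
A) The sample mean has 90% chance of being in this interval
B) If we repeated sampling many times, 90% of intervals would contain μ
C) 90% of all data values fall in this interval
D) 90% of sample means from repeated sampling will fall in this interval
B

A) Wrong — x̄ is observed and sits in the interval by construction.
B) Correct — this is the frequentist long-run coverage interpretation.
C) Wrong — a CI is about the parameter μ, not individual data values.
D) Wrong — coverage applies to intervals containing μ, not to future x̄ values.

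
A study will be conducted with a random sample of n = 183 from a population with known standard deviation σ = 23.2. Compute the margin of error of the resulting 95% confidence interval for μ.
Margin of error = 3.36

Margin of error = z* · σ/√n
= 1.960 · 23.2/√183
= 1.960 · 23.2/13.5277
= 3.36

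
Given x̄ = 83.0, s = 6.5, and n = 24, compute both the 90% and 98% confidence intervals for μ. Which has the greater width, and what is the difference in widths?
98% CI is wider by 2.08

df = 23
90% CI: t* = 1.714, (80.73, 85.27), width = 2 · t* · s/√n = 4.55
98% CI: t* = 2.500, (79.68, 86.32), width = 2 · t* · s/√n = 6.63

The 98% CI is wider by 6.63 - 4.55 = 2.08.
Higher confidence requires a wider interval.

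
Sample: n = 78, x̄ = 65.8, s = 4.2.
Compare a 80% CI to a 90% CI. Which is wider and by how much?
90% CI is wider by 0.35

df = 77
80% CI: t* = 1.293, (65.19, 66.41), width = 2 · t* · s/√n = 1.23
90% CI: t* = 1.665, (65.01, 66.59), width = 2 · t* · s/√n = 1.58

The 90% CI is wider by 1.58 - 1.23 = 0.35.
Higher confidence requires a wider interval.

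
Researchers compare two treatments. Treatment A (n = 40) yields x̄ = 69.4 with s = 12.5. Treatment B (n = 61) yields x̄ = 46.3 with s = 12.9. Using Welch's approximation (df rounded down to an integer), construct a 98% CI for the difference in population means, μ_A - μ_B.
(16.99, 29.21)

Difference: x̄₁ - x̄₂ = 23.10
SE = √(s₁²/n₁ + s₂²/n₂) = √(12.5²/40 + 12.9²/61) = 2.5757
df = 85.42 → 85 (Welch–Satterthwaite, rounded down)
t* = 2.371

CI: 23.10 ± 2.371 · 2.5757 = 23.10 ± 6.11 = (16.99, 29.21)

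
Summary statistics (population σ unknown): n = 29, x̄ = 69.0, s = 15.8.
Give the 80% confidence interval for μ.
(65.15, 72.85)

t-interval (σ unknown):
df = n - 1 = 28
t* = 1.313 for 80% confidence

Margin of error = t* · s/√n = 1.313 · 15.8/√29 = 3.85

CI: (65.15, 72.85)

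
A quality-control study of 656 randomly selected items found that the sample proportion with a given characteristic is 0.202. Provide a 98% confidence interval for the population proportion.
(0.166, 0.238)

Proportion CI:
SE = √(p̂(1-p̂)/n) = √(0.202 · 0.798 / 656) = 0.01568

z* = 2.326
Margin = z* · SE = 2.326 · 0.01568 = 0.0365

CI: 0.202 ± 0.0365 = (0.166, 0.238)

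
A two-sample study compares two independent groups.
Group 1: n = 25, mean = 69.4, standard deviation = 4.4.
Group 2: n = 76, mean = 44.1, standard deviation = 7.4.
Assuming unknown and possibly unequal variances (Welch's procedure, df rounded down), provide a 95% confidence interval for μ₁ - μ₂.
(22.86, 27.74)

Difference: x̄₁ - x̄₂ = 25.30
SE = √(s₁²/n₁ + s₂²/n₂) = √(4.4²/25 + 7.4²/76) = 1.2227
df = 70.04 → 70 (Welch–Satterthwaite, rounded down)
t* = 1.994

CI: 25.30 ± 1.994 · 1.2227 = 25.30 ± 2.44 = (22.86, 27.74)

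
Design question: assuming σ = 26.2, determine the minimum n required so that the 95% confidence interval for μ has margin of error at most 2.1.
n ≥ 598

For margin E ≤ 2.1:
n ≥ (z* · σ / E)²
n ≥ (1.960 · 26.2 / 2.1)²
n ≥ 597.97

Minimum n = 598 (rounding up)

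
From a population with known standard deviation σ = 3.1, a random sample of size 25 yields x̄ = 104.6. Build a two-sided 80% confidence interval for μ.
(103.81, 105.39)

z-interval (σ known):
z* = 1.282 for 80% confidence

Margin of error = z* · σ/√n = 1.282 · 3.1/√25 = 0.79

CI: (104.6 - 0.79, 104.6 + 0.79) = (103.81, 105.39)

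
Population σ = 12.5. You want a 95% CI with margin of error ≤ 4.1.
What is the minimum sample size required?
n ≥ 36

For margin E ≤ 4.1:
n ≥ (z* · σ / E)²
n ≥ (1.960 · 12.5 / 4.1)²
n ≥ 35.71

Minimum n = 36 (rounding up)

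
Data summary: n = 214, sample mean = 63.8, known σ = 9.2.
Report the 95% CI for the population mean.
(62.57, 65.03)

z-interval (σ known):
z* = 1.960 for 95% confidence

Margin of error = z* · σ/√n = 1.960 · 9.2/√214 = 1.23

CI: (63.8 - 1.23, 63.8 + 1.23) = (62.57, 65.03)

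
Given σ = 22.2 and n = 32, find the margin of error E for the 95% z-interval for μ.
Margin of error = 7.69

Margin of error = z* · σ/√n
= 1.960 · 22.2/√32
= 1.960 · 22.2/5.6569
= 7.69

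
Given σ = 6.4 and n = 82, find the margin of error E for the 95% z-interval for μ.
Margin of error = 1.39

Margin of error = z* · σ/√n
= 1.960 · 6.4/√82
= 1.960 · 6.4/9.0554
= 1.39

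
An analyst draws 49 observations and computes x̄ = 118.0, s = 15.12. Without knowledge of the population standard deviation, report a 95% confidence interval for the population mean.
(113.66, 122.34)

t-interval (σ unknown):
df = n - 1 = 48
t* = 2.011 for 95% confidence

Margin of error = t* · s/√n = 2.011 · 15.12/√49 = 4.34

CI: (113.66, 122.34)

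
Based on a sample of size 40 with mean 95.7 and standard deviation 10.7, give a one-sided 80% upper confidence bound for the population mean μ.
μ ≤ 97.14

Upper bound (one-sided):
t* = 0.851 (one-sided for 80%)
Upper bound = x̄ + t* · s/√n = 95.7 + 0.851 · 10.7/√40 = 97.14

We are 80% confident that μ ≤ 97.14.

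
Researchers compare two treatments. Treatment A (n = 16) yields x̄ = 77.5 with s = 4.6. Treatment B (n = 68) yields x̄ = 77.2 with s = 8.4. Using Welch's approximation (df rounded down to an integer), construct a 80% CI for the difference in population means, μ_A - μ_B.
(-1.70, 2.30)

Difference: x̄₁ - x̄₂ = 0.30
SE = √(s₁²/n₁ + s₂²/n₂) = √(4.6²/16 + 8.4²/68) = 1.5363
df = 41.99 → 41 (Welch–Satterthwaite, rounded down)
t* = 1.303

CI: 0.30 ± 1.303 · 1.5363 = 0.30 ± 2.00 = (-1.70, 2.30)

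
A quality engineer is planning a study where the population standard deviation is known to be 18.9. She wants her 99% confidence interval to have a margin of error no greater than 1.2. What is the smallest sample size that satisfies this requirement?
n ≥ 1647

For margin E ≤ 1.2:
n ≥ (z* · σ / E)²
n ≥ (2.576 · 18.9 / 1.2)²
n ≥ 1646.09

Minimum n = 1647 (rounding up)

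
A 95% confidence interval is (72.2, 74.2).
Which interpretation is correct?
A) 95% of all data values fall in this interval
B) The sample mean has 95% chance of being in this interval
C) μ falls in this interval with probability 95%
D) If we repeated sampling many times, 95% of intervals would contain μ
D

A) Wrong — a CI is about the parameter μ, not individual data values.
B) Wrong — x̄ is observed and sits in the interval by construction.
C) Wrong — μ is fixed; the randomness lives in the interval, not in μ.
D) Correct — this is the frequentist long-run coverage interpretation.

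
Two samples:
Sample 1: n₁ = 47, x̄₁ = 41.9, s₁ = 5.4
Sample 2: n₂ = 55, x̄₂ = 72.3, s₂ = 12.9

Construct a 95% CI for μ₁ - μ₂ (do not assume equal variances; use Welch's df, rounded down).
(-34.21, -26.59)

Difference: x̄₁ - x̄₂ = -30.40
SE = √(s₁²/n₁ + s₂²/n₂) = √(5.4²/47 + 12.9²/55) = 1.9095
df = 74.73 → 74 (Welch–Satterthwaite, rounded down)
t* = 1.993

CI: -30.40 ± 1.993 · 1.9095 = -30.40 ± 3.81 = (-34.21, -26.59)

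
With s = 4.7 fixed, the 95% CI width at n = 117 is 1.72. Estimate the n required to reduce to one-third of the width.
n ≈ 1053

CI width ∝ 1/√n
To reduce width by factor 3, need √n to grow by 3 → need 3² = 9 times as many samples.

Current: n = 117, width = 1.72
New: n = 1053, width ≈ 0.57

Width reduced by factor of 1.72/0.57 = 3.02.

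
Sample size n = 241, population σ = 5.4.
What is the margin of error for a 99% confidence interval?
Margin of error = 0.90

Margin of error = z* · σ/√n
= 2.576 · 5.4/√241
= 2.576 · 5.4/15.5242
= 0.90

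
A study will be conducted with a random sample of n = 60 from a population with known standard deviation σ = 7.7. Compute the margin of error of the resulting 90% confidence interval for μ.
Margin of error = 1.64

Margin of error = z* · σ/√n
= 1.645 · 7.7/√60
= 1.645 · 7.7/7.7460
= 1.64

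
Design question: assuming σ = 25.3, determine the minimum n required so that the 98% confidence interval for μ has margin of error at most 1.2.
n ≥ 2405

For margin E ≤ 1.2:
n ≥ (z* · σ / E)²
n ≥ (2.326 · 25.3 / 1.2)²
n ≥ 2404.91

Minimum n = 2405 (rounding up)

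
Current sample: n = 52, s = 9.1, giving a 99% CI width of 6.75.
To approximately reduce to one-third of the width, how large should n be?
n ≈ 468

CI width ∝ 1/√n
To reduce width by factor 3, need √n to grow by 3 → need 3² = 9 times as many samples.

Current: n = 52, width = 6.75
New: n = 468, width ≈ 2.18

Width reduced by factor of 6.75/2.18 = 3.10.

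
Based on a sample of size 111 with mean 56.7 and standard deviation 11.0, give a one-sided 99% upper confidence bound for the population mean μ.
μ ≤ 59.17

Upper bound (one-sided):
t* = 2.361 (one-sided for 99%)
Upper bound = x̄ + t* · s/√n = 56.7 + 2.361 · 11.0/√111 = 59.17

We are 99% confident that μ ≤ 59.17.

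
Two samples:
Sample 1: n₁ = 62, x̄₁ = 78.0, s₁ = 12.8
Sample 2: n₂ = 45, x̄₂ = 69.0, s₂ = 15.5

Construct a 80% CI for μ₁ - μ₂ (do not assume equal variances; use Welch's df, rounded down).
(5.35, 12.65)

Difference: x̄₁ - x̄₂ = 9.00
SE = √(s₁²/n₁ + s₂²/n₂) = √(12.8²/62 + 15.5²/45) = 2.8251
df = 83.57 → 83 (Welch–Satterthwaite, rounded down)
t* = 1.292

CI: 9.00 ± 1.292 · 2.8251 = 9.00 ± 3.65 = (5.35, 12.65)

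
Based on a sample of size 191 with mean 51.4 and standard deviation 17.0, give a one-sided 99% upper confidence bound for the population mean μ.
μ ≤ 54.29

Upper bound (one-sided):
t* = 2.346 (one-sided for 99%)
Upper bound = x̄ + t* · s/√n = 51.4 + 2.346 · 17.0/√191 = 54.29

We are 99% confident that μ ≤ 54.29.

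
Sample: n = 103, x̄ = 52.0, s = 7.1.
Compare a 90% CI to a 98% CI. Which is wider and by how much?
98% CI is wider by 0.99

df = 102
90% CI: t* = 1.660, (50.84, 53.16), width = 2 · t* · s/√n = 2.32
98% CI: t* = 2.363, (50.35, 53.65), width = 2 · t* · s/√n = 3.31

The 98% CI is wider by 3.31 - 2.32 = 0.99.
Higher confidence requires a wider interval.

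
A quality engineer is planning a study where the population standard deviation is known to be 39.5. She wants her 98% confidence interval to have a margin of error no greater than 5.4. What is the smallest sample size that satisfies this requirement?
n ≥ 290

For margin E ≤ 5.4:
n ≥ (z* · σ / E)²
n ≥ (2.326 · 39.5 / 5.4)²
n ≥ 289.49

Minimum n = 290 (rounding up)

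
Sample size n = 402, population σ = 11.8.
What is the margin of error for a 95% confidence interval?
Margin of error = 1.15

Margin of error = z* · σ/√n
= 1.960 · 11.8/√402
= 1.960 · 11.8/20.0499
= 1.15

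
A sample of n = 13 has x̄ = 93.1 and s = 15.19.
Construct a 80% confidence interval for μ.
(87.39, 98.81)

t-interval (σ unknown):
df = n - 1 = 12
t* = 1.356 for 80% confidence

Margin of error = t* · s/√n = 1.356 · 15.19/√13 = 5.71

CI: (87.39, 98.81)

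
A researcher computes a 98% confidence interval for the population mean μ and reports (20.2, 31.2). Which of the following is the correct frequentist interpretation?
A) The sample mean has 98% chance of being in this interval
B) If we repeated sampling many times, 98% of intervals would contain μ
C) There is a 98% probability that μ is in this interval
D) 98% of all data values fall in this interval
B

A) Wrong — x̄ is observed and sits in the interval by construction.
B) Correct — this is the frequentist long-run coverage interpretation.
C) Wrong — μ is fixed; the randomness lives in the interval, not in μ.
D) Wrong — a CI is about the parameter μ, not individual data values.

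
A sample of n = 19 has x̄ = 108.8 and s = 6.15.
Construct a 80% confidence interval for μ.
(106.92, 110.68)

t-interval (σ unknown):
df = n - 1 = 18
t* = 1.330 for 80% confidence

Margin of error = t* · s/√n = 1.330 · 6.15/√19 = 1.88

CI: (106.92, 110.68)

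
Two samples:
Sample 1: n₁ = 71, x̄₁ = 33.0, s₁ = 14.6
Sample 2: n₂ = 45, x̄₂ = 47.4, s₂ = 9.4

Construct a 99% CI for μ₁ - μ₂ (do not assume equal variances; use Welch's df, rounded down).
(-20.24, -8.56)

Difference: x̄₁ - x̄₂ = -14.40
SE = √(s₁²/n₁ + s₂²/n₂) = √(14.6²/71 + 9.4²/45) = 2.2284
df = 113.96 → 113 (Welch–Satterthwaite, rounded down)
t* = 2.620

CI: -14.40 ± 2.620 · 2.2284 = -14.40 ± 5.84 = (-20.24, -8.56)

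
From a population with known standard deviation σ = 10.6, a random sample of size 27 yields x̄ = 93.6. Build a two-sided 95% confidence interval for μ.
(89.60, 97.60)

z-interval (σ known):
z* = 1.960 for 95% confidence

Margin of error = z* · σ/√n = 1.960 · 10.6/√27 = 4.00

CI: (93.6 - 4.00, 93.6 + 4.00) = (89.60, 97.60)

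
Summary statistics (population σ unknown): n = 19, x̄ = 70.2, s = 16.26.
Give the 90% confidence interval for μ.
(63.73, 76.67)

t-interval (σ unknown):
df = n - 1 = 18
t* = 1.734 for 90% confidence

Margin of error = t* · s/√n = 1.734 · 16.26/√19 = 6.47

CI: (63.73, 76.67)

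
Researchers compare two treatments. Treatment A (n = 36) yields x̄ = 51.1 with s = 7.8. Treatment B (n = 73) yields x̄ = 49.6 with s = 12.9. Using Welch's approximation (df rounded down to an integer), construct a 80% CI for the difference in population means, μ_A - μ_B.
(-1.07, 4.07)

Difference: x̄₁ - x̄₂ = 1.50
SE = √(s₁²/n₁ + s₂²/n₂) = √(7.8²/36 + 12.9²/73) = 1.9924
df = 102.47 → 102 (Welch–Satterthwaite, rounded down)
t* = 1.290

CI: 1.50 ± 1.290 · 1.9924 = 1.50 ± 2.57 = (-1.07, 4.07)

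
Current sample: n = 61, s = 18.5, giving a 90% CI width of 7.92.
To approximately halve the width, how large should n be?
n ≈ 244

CI width ∝ 1/√n
To reduce width by factor 2, need √n to grow by 2 → need 2² = 4 times as many samples.

Current: n = 61, width = 7.92
New: n = 244, width ≈ 3.91

Width reduced by factor of 7.92/3.91 = 2.03.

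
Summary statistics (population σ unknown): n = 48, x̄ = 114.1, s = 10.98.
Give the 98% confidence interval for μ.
(110.28, 117.92)

t-interval (σ unknown):
df = n - 1 = 47
t* = 2.408 for 98% confidence

Margin of error = t* · s/√n = 2.408 · 10.98/√48 = 3.82

CI: (110.28, 117.92)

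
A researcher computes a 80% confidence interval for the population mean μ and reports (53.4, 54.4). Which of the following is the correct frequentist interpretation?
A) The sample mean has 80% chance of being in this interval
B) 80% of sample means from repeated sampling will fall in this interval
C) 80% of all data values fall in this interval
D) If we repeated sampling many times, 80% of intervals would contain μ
D

A) Wrong — x̄ is observed and sits in the interval by construction.
B) Wrong — coverage applies to intervals containing μ, not to future x̄ values.
C) Wrong — a CI is about the parameter μ, not individual data values.
D) Correct — this is the frequentist long-run coverage interpretation.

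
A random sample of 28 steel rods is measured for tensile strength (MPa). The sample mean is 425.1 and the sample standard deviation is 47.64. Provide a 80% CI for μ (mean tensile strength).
(413.27, 436.93)

t-interval (σ unknown):
df = n - 1 = 27
t* = 1.314 for 80% confidence

Margin of error = t* · s/√n = 1.314 · 47.64/√28 = 11.83

CI: (413.27, 436.93)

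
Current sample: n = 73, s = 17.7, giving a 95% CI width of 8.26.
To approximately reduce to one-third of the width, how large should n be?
n ≈ 657

CI width ∝ 1/√n
To reduce width by factor 3, need √n to grow by 3 → need 3² = 9 times as many samples.

Current: n = 73, width = 8.26
New: n = 657, width ≈ 2.71

Width reduced by factor of 8.26/2.71 = 3.05.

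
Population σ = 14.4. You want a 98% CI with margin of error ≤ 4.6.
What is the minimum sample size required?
n ≥ 54

For margin E ≤ 4.6:
n ≥ (z* · σ / E)²
n ≥ (2.326 · 14.4 / 4.6)²
n ≥ 53.02

Minimum n = 54 (rounding up)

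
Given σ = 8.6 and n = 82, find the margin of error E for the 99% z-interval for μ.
Margin of error = 2.45

Margin of error = z* · σ/√n
= 2.576 · 8.6/√82
= 2.576 · 8.6/9.0554
= 2.45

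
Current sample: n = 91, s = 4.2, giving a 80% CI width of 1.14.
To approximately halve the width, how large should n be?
n ≈ 364

CI width ∝ 1/√n
To reduce width by factor 2, need √n to grow by 2 → need 2² = 4 times as many samples.

Current: n = 91, width = 1.14
New: n = 364, width ≈ 0.57

Width reduced by factor of 1.14/0.57 = 2.00.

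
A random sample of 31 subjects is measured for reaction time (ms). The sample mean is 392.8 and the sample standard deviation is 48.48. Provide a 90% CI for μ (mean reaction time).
(378.02, 407.58)

t-interval (σ unknown):
df = n - 1 = 30
t* = 1.697 for 90% confidence

Margin of error = t* · s/√n = 1.697 · 48.48/√31 = 14.78

CI: (378.02, 407.58)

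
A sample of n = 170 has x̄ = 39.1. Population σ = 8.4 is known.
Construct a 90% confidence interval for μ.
(38.04, 40.16)

z-interval (σ known):
z* = 1.645 for 90% confidence

Margin of error = z* · σ/√n = 1.645 · 8.4/√170 = 1.06

CI: (39.1 - 1.06, 39.1 + 1.06) = (38.04, 40.16)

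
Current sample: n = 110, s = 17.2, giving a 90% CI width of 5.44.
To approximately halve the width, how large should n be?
n ≈ 440

CI width ∝ 1/√n
To reduce width by factor 2, need √n to grow by 2 → need 2² = 4 times as many samples.

Current: n = 110, width = 5.44
New: n = 440, width ≈ 2.70

Width reduced by factor of 5.44/2.70 = 2.01.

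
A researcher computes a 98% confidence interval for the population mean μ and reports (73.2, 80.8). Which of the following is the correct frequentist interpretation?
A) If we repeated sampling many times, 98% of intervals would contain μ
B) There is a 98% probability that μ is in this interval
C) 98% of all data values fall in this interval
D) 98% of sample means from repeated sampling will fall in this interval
A

A) Correct — this is the frequentist long-run coverage interpretation.
B) Wrong — μ is fixed; the randomness lives in the interval, not in μ.
C) Wrong — a CI is about the parameter μ, not individual data values.
D) Wrong — coverage applies to intervals containing μ, not to future x̄ values.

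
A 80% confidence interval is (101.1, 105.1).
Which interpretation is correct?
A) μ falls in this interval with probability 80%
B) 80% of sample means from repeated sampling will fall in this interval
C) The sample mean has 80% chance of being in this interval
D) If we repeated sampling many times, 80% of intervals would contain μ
D

A) Wrong — μ is fixed; the randomness lives in the interval, not in μ.
B) Wrong — coverage applies to intervals containing μ, not to future x̄ values.
C) Wrong — x̄ is observed and sits in the interval by construction.
D) Correct — this is the frequentist long-run coverage interpretation.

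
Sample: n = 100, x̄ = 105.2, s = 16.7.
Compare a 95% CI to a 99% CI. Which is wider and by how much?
99% CI is wider by 2.14

df = 99
95% CI: t* = 1.984, (101.89, 108.51), width = 2 · t* · s/√n = 6.63
99% CI: t* = 2.626, (100.81, 109.59), width = 2 · t* · s/√n = 8.77

The 99% CI is wider by 8.77 - 6.63 = 2.14.
Higher confidence requires a wider interval.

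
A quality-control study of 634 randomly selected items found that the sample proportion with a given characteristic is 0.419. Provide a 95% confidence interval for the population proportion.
(0.381, 0.457)

Proportion CI:
SE = √(p̂(1-p̂)/n) = √(0.419 · 0.581 / 634) = 0.01960

z* = 1.960
Margin = z* · SE = 1.960 · 0.01960 = 0.0384

CI: 0.419 ± 0.0384 = (0.381, 0.457)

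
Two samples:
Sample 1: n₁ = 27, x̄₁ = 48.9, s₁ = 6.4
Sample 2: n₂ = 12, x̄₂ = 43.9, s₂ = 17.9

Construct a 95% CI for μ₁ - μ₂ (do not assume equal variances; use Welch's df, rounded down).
(-6.57, 16.57)

Difference: x̄₁ - x̄₂ = 5.00
SE = √(s₁²/n₁ + s₂²/n₂) = √(6.4²/27 + 17.9²/12) = 5.3120
df = 12.27 → 12 (Welch–Satterthwaite, rounded down)
t* = 2.179

CI: 5.00 ± 2.179 · 5.3120 = 5.00 ± 11.57 = (-6.57, 16.57)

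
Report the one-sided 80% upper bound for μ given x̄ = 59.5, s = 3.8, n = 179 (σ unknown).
μ ≤ 59.74

Upper bound (one-sided):
t* = 0.844 (one-sided for 80%)
Upper bound = x̄ + t* · s/√n = 59.5 + 0.844 · 3.8/√179 = 59.74

We are 80% confident that μ ≤ 59.74.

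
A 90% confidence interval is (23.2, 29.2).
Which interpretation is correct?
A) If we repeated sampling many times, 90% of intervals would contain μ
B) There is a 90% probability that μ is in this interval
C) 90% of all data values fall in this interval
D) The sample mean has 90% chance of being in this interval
A

A) Correct — this is the frequentist long-run coverage interpretation.
B) Wrong — μ is fixed; the randomness lives in the interval, not in μ.
C) Wrong — a CI is about the parameter μ, not individual data values.
D) Wrong — x̄ is observed and sits in the interval by construction.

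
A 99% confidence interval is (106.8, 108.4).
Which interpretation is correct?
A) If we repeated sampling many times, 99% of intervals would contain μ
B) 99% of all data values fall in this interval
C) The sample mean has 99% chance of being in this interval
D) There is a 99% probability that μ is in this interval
A

A) Correct — this is the frequentist long-run coverage interpretation.
B) Wrong — a CI is about the parameter μ, not individual data values.
C) Wrong — x̄ is observed and sits in the interval by construction.
D) Wrong — μ is fixed; the randomness lives in the interval, not in μ.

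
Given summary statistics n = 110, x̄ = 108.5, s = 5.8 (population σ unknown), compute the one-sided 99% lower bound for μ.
μ ≥ 107.19

Lower bound (one-sided):
t* = 2.361 (one-sided for 99%)
Lower bound = x̄ - t* · s/√n = 108.5 - 2.361 · 5.8/√110 = 107.19

We are 99% confident that μ ≥ 107.19.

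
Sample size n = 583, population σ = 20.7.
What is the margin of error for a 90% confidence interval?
Margin of error = 1.41

Margin of error = z* · σ/√n
= 1.645 · 20.7/√583
= 1.645 · 20.7/24.1454
= 1.41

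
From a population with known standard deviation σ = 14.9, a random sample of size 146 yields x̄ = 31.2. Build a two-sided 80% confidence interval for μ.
(29.62, 32.78)

z-interval (σ known):
z* = 1.282 for 80% confidence

Margin of error = z* · σ/√n = 1.282 · 14.9/√146 = 1.58

CI: (31.2 - 1.58, 31.2 + 1.58) = (29.62, 32.78)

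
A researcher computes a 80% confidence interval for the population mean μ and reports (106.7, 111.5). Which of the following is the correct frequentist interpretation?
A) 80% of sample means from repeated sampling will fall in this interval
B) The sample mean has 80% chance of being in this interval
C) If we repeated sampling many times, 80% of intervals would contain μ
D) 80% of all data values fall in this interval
C

A) Wrong — coverage applies to intervals containing μ, not to future x̄ values.
B) Wrong — x̄ is observed and sits in the interval by construction.
C) Correct — this is the frequentist long-run coverage interpretation.
D) Wrong — a CI is about the parameter μ, not individual data values.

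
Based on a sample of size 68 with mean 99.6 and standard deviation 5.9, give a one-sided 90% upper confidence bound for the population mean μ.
μ ≤ 100.53

Upper bound (one-sided):
t* = 1.294 (one-sided for 90%)
Upper bound = x̄ + t* · s/√n = 99.6 + 1.294 · 5.9/√68 = 100.53

We are 90% confident that μ ≤ 100.53.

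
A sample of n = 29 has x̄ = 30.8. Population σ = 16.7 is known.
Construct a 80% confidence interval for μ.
(26.82, 34.78)

z-interval (σ known):
z* = 1.282 for 80% confidence

Margin of error = z* · σ/√n = 1.282 · 16.7/√29 = 3.98

CI: (30.8 - 3.98, 30.8 + 3.98) = (26.82, 34.78)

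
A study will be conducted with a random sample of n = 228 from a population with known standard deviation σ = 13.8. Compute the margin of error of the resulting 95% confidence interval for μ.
Margin of error = 1.79

Margin of error = z* · σ/√n
= 1.960 · 13.8/√228
= 1.960 · 13.8/15.0997
= 1.79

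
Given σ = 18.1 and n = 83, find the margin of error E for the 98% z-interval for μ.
Margin of error = 4.62

Margin of error = z* · σ/√n
= 2.326 · 18.1/√83
= 2.326 · 18.1/9.1104
= 4.62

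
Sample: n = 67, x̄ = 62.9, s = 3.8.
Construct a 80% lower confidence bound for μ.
μ ≥ 62.51

Lower bound (one-sided):
t* = 0.847 (one-sided for 80%)
Lower bound = x̄ - t* · s/√n = 62.9 - 0.847 · 3.8/√67 = 62.51

We are 80% confident that μ ≥ 62.51.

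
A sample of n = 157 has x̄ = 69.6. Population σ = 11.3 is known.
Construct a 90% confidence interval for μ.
(68.12, 71.08)

z-interval (σ known):
z* = 1.645 for 90% confidence

Margin of error = z* · σ/√n = 1.645 · 11.3/√157 = 1.48

CI: (69.6 - 1.48, 69.6 + 1.48) = (68.12, 71.08)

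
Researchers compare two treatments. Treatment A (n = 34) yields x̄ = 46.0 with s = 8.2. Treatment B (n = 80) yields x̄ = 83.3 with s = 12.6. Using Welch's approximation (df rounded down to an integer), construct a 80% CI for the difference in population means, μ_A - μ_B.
(-39.87, -34.73)

Difference: x̄₁ - x̄₂ = -37.30
SE = √(s₁²/n₁ + s₂²/n₂) = √(8.2²/34 + 12.6²/80) = 1.9905
df = 93.24 → 93 (Welch–Satterthwaite, rounded down)
t* = 1.291

CI: -37.30 ± 1.291 · 1.9905 = -37.30 ± 2.57 = (-39.87, -34.73)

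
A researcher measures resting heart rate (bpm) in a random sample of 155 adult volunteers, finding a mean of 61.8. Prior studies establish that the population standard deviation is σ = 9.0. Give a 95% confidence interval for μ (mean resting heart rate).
(60.38, 63.22)

z-interval (σ known):
z* = 1.960 for 95% confidence

Margin of error = z* · σ/√n = 1.960 · 9.0/√155 = 1.42

CI: (61.8 - 1.42, 61.8 + 1.42) = (60.38, 63.22)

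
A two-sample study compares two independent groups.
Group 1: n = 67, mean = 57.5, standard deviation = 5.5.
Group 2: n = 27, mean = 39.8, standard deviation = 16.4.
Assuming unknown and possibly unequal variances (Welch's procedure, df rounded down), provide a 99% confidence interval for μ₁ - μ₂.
(8.78, 26.62)

Difference: x̄₁ - x̄₂ = 17.70
SE = √(s₁²/n₁ + s₂²/n₂) = √(5.5²/67 + 16.4²/27) = 3.2269
df = 28.39 → 28 (Welch–Satterthwaite, rounded down)
t* = 2.763

CI: 17.70 ± 2.763 · 3.2269 = 17.70 ± 8.92 = (8.78, 26.62)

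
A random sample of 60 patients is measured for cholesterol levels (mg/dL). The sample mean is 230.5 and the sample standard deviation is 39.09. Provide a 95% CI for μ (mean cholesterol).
(220.40, 240.60)

t-interval (σ unknown):
df = n - 1 = 59
t* = 2.001 for 95% confidence

Margin of error = t* · s/√n = 2.001 · 39.09/√60 = 10.10

CI: (220.40, 240.60)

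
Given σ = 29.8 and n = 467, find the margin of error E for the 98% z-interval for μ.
Margin of error = 3.21

Margin of error = z* · σ/√n
= 2.326 · 29.8/√467
= 2.326 · 29.8/21.6102
= 3.21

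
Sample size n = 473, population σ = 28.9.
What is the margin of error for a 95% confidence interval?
Margin of error = 2.60

Margin of error = z* · σ/√n
= 1.960 · 28.9/√473
= 1.960 · 28.9/21.7486
= 2.60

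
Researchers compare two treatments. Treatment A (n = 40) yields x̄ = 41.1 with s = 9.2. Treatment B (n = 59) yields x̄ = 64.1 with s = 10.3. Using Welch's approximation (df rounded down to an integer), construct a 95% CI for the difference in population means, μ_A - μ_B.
(-26.93, -19.07)

Difference: x̄₁ - x̄₂ = -23.00
SE = √(s₁²/n₁ + s₂²/n₂) = √(9.2²/40 + 10.3²/59) = 1.9784
df = 89.83 → 89 (Welch–Satterthwaite, rounded down)
t* = 1.987

CI: -23.00 ± 1.987 · 1.9784 = -23.00 ± 3.93 = (-26.93, -19.07)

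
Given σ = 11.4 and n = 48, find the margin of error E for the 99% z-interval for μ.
Margin of error = 4.24

Margin of error = z* · σ/√n
= 2.576 · 11.4/√48
= 2.576 · 11.4/6.9282
= 4.24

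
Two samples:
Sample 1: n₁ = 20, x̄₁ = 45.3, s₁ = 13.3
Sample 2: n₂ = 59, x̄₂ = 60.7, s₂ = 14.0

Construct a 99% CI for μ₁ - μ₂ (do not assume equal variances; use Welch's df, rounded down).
(-24.92, -5.88)

Difference: x̄₁ - x̄₂ = -15.40
SE = √(s₁²/n₁ + s₂²/n₂) = √(13.3²/20 + 14.0²/59) = 3.4881
df = 34.37 → 34 (Welch–Satterthwaite, rounded down)
t* = 2.728

CI: -15.40 ± 2.728 · 3.4881 = -15.40 ± 9.52 = (-24.92, -5.88)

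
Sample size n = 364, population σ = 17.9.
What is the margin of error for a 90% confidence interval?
Margin of error = 1.54

Margin of error = z* · σ/√n
= 1.645 · 17.9/√364
= 1.645 · 17.9/19.0788
= 1.54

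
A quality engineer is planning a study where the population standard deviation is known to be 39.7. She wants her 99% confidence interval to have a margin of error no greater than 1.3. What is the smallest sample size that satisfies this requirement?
n ≥ 6189

For margin E ≤ 1.3:
n ≥ (z* · σ / E)²
n ≥ (2.576 · 39.7 / 1.3)²
n ≥ 6188.51

Minimum n = 6189 (rounding up)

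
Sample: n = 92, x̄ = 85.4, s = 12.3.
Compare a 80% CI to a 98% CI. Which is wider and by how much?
98% CI is wider by 2.76

df = 91
80% CI: t* = 1.291, (83.74, 87.06), width = 2 · t* · s/√n = 3.31
98% CI: t* = 2.368, (82.36, 88.44), width = 2 · t* · s/√n = 6.07

The 98% CI is wider by 6.07 - 3.31 = 2.76.
Higher confidence requires a wider interval.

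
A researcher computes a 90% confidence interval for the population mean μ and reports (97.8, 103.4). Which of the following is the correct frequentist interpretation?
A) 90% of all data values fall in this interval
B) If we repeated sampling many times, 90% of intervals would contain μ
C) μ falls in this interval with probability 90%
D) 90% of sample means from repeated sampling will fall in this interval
B

A) Wrong — a CI is about the parameter μ, not individual data values.
B) Correct — this is the frequentist long-run coverage interpretation.
C) Wrong — μ is fixed; the randomness lives in the interval, not in μ.
D) Wrong — coverage applies to intervals containing μ, not to future x̄ values.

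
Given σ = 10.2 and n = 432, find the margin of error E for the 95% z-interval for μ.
Margin of error = 0.96

Margin of error = z* · σ/√n
= 1.960 · 10.2/√432
= 1.960 · 10.2/20.7846
= 0.96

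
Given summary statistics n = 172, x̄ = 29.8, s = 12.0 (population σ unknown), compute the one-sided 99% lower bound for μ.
μ ≥ 27.65

Lower bound (one-sided):
t* = 2.348 (one-sided for 99%)
Lower bound = x̄ - t* · s/√n = 29.8 - 2.348 · 12.0/√172 = 27.65

We are 99% confident that μ ≥ 27.65.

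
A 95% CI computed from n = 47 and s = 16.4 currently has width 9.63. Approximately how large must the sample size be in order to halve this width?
n ≈ 188

CI width ∝ 1/√n
To reduce width by factor 2, need √n to grow by 2 → need 2² = 4 times as many samples.

Current: n = 47, width = 9.63
New: n = 188, width ≈ 4.72

Width reduced by factor of 9.63/4.72 = 2.04.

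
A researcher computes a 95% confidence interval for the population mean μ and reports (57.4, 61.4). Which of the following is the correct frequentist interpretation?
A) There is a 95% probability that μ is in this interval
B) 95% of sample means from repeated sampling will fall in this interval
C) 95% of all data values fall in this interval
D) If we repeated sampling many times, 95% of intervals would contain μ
D

A) Wrong — μ is fixed; the randomness lives in the interval, not in μ.
B) Wrong — coverage applies to intervals containing μ, not to future x̄ values.
C) Wrong — a CI is about the parameter μ, not individual data values.
D) Correct — this is the frequentist long-run coverage interpretation.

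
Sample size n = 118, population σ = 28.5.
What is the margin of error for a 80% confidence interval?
Margin of error = 3.36

Margin of error = z* · σ/√n
= 1.282 · 28.5/√118
= 1.282 · 28.5/10.8628
= 3.36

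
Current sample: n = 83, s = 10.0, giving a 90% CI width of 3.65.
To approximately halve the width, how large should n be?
n ≈ 332

CI width ∝ 1/√n
To reduce width by factor 2, need √n to grow by 2 → need 2² = 4 times as many samples.

Current: n = 83, width = 3.65
New: n = 332, width ≈ 1.81

Width reduced by factor of 3.65/1.81 = 2.02.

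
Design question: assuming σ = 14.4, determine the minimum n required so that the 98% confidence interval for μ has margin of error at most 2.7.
n ≥ 154

For margin E ≤ 2.7:
n ≥ (z* · σ / E)²
n ≥ (2.326 · 14.4 / 2.7)²
n ≥ 153.89

Minimum n = 154 (rounding up)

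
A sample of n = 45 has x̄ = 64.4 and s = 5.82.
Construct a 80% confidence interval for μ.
(63.27, 65.53)

t-interval (σ unknown):
df = n - 1 = 44
t* = 1.301 for 80% confidence

Margin of error = t* · s/√n = 1.301 · 5.82/√45 = 1.13

CI: (63.27, 65.53)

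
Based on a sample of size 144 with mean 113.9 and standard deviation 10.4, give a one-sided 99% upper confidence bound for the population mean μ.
μ ≤ 115.94

Upper bound (one-sided):
t* = 2.353 (one-sided for 99%)
Upper bound = x̄ + t* · s/√n = 113.9 + 2.353 · 10.4/√144 = 115.94

We are 99% confident that μ ≤ 115.94.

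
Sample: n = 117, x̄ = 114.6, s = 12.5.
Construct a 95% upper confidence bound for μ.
μ ≤ 116.52

Upper bound (one-sided):
t* = 1.658 (one-sided for 95%)
Upper bound = x̄ + t* · s/√n = 114.6 + 1.658 · 12.5/√117 = 116.52

We are 95% confident that μ ≤ 116.52.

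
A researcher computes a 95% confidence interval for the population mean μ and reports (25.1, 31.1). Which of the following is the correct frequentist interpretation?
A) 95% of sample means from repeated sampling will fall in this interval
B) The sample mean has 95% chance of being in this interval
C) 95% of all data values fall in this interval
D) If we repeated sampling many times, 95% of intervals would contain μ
D

A) Wrong — coverage applies to intervals containing μ, not to future x̄ values.
B) Wrong — x̄ is observed and sits in the interval by construction.
C) Wrong — a CI is about the parameter μ, not individual data values.
D) Correct — this is the frequentist long-run coverage interpretation.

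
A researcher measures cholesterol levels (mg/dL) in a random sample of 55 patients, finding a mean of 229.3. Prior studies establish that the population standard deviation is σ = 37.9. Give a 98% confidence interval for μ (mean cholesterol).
(217.41, 241.19)

z-interval (σ known):
z* = 2.326 for 98% confidence

Margin of error = z* · σ/√n = 2.326 · 37.9/√55 = 11.89

CI: (229.3 - 11.89, 229.3 + 11.89) = (217.41, 241.19)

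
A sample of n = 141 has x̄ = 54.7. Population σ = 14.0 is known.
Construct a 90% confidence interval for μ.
(52.76, 56.64)

z-interval (σ known):
z* = 1.645 for 90% confidence

Margin of error = z* · σ/√n = 1.645 · 14.0/√141 = 1.94

CI: (54.7 - 1.94, 54.7 + 1.94) = (52.76, 56.64)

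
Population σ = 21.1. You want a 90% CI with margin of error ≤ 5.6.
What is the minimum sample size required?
n ≥ 39

For margin E ≤ 5.6:
n ≥ (z* · σ / E)²
n ≥ (1.645 · 21.1 / 5.6)²
n ≥ 38.42

Minimum n = 39 (rounding up)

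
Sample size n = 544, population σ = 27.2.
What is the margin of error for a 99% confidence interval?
Margin of error = 3.00

Margin of error = z* · σ/√n
= 2.576 · 27.2/√544
= 2.576 · 27.2/23.3238
= 3.00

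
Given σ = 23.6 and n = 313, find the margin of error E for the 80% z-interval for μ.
Margin of error = 1.71

Margin of error = z* · σ/√n
= 1.282 · 23.6/√313
= 1.282 · 23.6/17.6918
= 1.71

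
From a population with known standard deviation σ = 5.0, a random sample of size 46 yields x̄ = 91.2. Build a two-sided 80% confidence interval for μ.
(90.25, 92.15)

z-interval (σ known):
z* = 1.282 for 80% confidence

Margin of error = z* · σ/√n = 1.282 · 5.0/√46 = 0.95

CI: (91.2 - 0.95, 91.2 + 0.95) = (90.25, 92.15)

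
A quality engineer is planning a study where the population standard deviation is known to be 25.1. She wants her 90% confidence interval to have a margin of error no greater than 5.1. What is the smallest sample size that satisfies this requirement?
n ≥ 66

For margin E ≤ 5.1:
n ≥ (z* · σ / E)²
n ≥ (1.645 · 25.1 / 5.1)²
n ≥ 65.54

Minimum n = 66 (rounding up)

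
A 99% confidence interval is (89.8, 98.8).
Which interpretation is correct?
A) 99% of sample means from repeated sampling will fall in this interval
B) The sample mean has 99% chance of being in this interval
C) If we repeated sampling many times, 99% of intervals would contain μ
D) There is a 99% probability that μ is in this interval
C

A) Wrong — coverage applies to intervals containing μ, not to future x̄ values.
B) Wrong — x̄ is observed and sits in the interval by construction.
C) Correct — this is the frequentist long-run coverage interpretation.
D) Wrong — μ is fixed; the randomness lives in the interval, not in μ.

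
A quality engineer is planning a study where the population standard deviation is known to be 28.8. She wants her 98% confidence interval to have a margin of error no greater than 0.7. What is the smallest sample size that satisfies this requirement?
n ≥ 9159

For margin E ≤ 0.7:
n ≥ (z* · σ / E)²
n ≥ (2.326 · 28.8 / 0.7)²
n ≥ 9158.16

Minimum n = 9159 (rounding up)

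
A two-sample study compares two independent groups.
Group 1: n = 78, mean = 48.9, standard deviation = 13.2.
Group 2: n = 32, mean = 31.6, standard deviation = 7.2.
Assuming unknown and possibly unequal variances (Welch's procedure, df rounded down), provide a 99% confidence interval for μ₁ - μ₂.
(12.14, 22.46)

Difference: x̄₁ - x̄₂ = 17.30
SE = √(s₁²/n₁ + s₂²/n₂) = √(13.2²/78 + 7.2²/32) = 1.9631
df = 99.37 → 99 (Welch–Satterthwaite, rounded down)
t* = 2.626

CI: 17.30 ± 2.626 · 1.9631 = 17.30 ± 5.16 = (12.14, 22.46)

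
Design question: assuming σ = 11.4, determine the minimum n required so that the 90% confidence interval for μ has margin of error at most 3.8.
n ≥ 25

For margin E ≤ 3.8:
n ≥ (z* · σ / E)²
n ≥ (1.645 · 11.4 / 3.8)²
n ≥ 24.35

Minimum n = 25 (rounding up)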